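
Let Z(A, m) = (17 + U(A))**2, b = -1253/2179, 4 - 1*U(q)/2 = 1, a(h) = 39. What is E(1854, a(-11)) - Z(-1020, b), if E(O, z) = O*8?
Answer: 14303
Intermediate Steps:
U(q) = 6 (U(q) = 8 - 2*1 = 8 - 2 = 6)
E(O, z) = 8*O
b = -1253/2179 (b = -1253*1/2179 = -1253/2179 ≈ -0.57503)
Z(A, m) = 529 (Z(A, m) = (17 + 6)**2 = 23**2 = 529)
E(1854, a(-11)) - Z(-1020, b) = 8*1854 - 1*529 = 14832 - 529 = 14303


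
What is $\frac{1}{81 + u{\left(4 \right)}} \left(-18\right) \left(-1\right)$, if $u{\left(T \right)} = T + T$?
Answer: $\frac{18}{89} \approx 0.20225$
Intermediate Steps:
$u{\left(T \right)} = 2 T$
$\frac{1}{81 + u{\left(4 \right)}} \left(-18\right) \left(-1\right) = \frac{1}{81 + 2 \cdot 4} \left(-18\right) \left(-1\right) = \frac{1}{81 + 8} \left(-18\right) \left(-1\right) = \frac{1}{89} \left(-18\right) \left(-1\right) = \left(- \frac{18}{89}\right) \left(-1\right) = \frac{18}{89}$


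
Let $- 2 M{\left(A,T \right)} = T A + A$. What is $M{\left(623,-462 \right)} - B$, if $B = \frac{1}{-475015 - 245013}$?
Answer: $\frac{103397100843}{720028} \approx 1.436 \cdot 10^{5}$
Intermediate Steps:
$M{\left(A,T \right)} = - \frac{A}{2} - \frac{A T}{2}$ ($M{\left(A,T \right)} = - \frac{T A + A}{2} = - \frac{A T + A}{2} = - \frac{A + A T}{2} = - \frac{A}{2} - \frac{A T}{2}$)
$B = - \frac{1}{720028}$ ($B = \frac{1}{-720028} = - \frac{1}{720028} \approx -1.3888 \cdot 10^{-6}$)
$M{\left(623,-462 \right)} - B = \left(- \frac{1}{2}\right) 623 \left(1 - 462\right) - - \frac{1}{720028} = \left(- \frac{1}{2}\right) 623 \left(-461\right) + \frac{1}{720028} = \frac{287203}{2} + \frac{1}{720028} = \frac{103397100843}{720028}$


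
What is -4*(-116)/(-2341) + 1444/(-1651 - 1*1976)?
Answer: -5063332/8490807 ≈ -0.59633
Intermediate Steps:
-4*(-116)/(-2341) + 1444/(-1651 - 1*1976) = 464*(-1/2341) + 1444/(-1651 - 1976) = -464/2341 + 1444/(-3627) = -464/2341 + 1444*(-1/3627) = -464/2341 - 1444/3627 = -5063332/8490807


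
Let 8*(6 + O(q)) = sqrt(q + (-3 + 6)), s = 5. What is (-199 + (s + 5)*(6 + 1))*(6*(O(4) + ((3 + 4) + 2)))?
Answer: -2322 - 387*sqrt(7)/4 ≈ -2578.0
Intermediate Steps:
O(q) = -6 + sqrt(3 + q)/8 (O(q) = -6 + sqrt(q + (-3 + 6))/8 = -6 + sqrt(q + 3)/8 = -6 + sqrt(3 + q)/8)
(-199 + (s + 5)*(6 + 1))*(6*(O(4) + ((3 + 4) + 2))) = (-199 + (5 + 5)*(6 + 1))*(6*((-6 + sqrt(3 + 4)/8) + ((3 + 4) + 2))) = (-199 + 10*7)*(6*((-6 + sqrt(7)/8) + (7 + 2))) = (-199 + 70)*(6*((-6 + sqrt(7)/8) + 9)) = -774*(3 + sqrt(7)/8) = -129*(18 + 3*sqrt(7)/4) = -2322 - 387*sqrt(7)/4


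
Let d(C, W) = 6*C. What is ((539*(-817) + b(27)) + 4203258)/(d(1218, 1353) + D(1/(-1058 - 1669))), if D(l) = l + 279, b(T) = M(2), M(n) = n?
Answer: 10261420119/20689748 ≈ 495.97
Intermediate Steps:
b(T) = 2
D(l) = 279 + l
((539*(-817) + b(27)) + 4203258)/(d(1218, 1353) + D(1/(-1058 - 1669))) = ((539*(-817) + 2) + 4203258)/(6*1218 + (279 + 1/(-1058 - 1669))) = ((-440363 + 2) + 4203258)/(7308 + (279 + 1/(-2727))) = (-440361 + 4203258)/(7308 + (279 - 1/2727)) = 3762897/(7308 + 760832/2727) = 3762897/(20689748/2727) = 3762897*(2727/20689748) = 10261420119/20689748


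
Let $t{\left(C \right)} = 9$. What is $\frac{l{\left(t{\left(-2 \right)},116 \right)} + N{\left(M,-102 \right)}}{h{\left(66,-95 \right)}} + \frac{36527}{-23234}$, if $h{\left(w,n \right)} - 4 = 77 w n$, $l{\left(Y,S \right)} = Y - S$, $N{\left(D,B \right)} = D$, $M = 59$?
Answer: $- \frac{8816804495}{5608524962} \approx -1.572$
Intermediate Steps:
$h{\left(w,n \right)} = 4 + 77 n w$ ($h{\left(w,n \right)} = 4 + 77 w n = 4 + 77 n w$)
$\frac{l{\left(t{\left(-2 \right)},116 \right)} + N{\left(M,-102 \right)}}{h{\left(66,-95 \right)}} + \frac{36527}{-23234} = \frac{\left(9 - 116\right) + 59}{4 + 77 \left(-95\right) 66} + \frac{36527}{-23234} = \frac{\left(9 - 116\right) + 59}{4 - 482790} + 36527 \left(- \frac{1}{23234}\right) = \frac{-107 + 59}{-482786} - \frac{36527}{23234} = \left(-48\right) \left(- \frac{1}{482786}\right) - \frac{36527}{23234} = \frac{24}{241393} - \frac{36527}{23234} = - \frac{8816804495}{5608524962}$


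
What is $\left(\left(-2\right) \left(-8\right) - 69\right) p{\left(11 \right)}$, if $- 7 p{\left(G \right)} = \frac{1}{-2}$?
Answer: $- \frac{53}{14} \approx -3.7857$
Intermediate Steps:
$p{\left(G \right)} = \frac{1}{14}$ ($p{\left(G \right)} = - \frac{1}{7 \left(-2\right)} = \left(- \frac{1}{7}\right) \left(- \frac{1}{2}\right) = \frac{1}{14}$)
$\left(\left(-2\right) \left(-8\right) - 69\right) p{\left(11 \right)} = \left(\left(-2\right) \left(-8\right) - 69\right) \frac{1}{14} = \left(16 - 69\right) \frac{1}{14} = \left(-53\right) \frac{1}{14} = - \frac{53}{14}$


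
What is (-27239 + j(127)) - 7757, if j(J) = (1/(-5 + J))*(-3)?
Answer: -4269515/122 ≈ -34996.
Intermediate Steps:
j(J) = -3/(-5 + J)
(-27239 + j(127)) - 7757 = (-27239 - 3/(-5 + 127)) - 7757 = (-27239 - 3/122) - 7757 = -3323161/122 - 7757 = -4269515/122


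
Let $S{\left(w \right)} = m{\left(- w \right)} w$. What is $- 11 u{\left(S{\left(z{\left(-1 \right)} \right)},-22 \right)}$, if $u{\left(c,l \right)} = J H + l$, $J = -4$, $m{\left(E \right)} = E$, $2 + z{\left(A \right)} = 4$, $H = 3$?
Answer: $374$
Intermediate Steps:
$z{\left(A \right)} = 2$ ($z{\left(A \right)} = -2 + 4 = 2$)
$S{\left(w \right)} = - w^{2}$ ($S{\left(w \right)} = - w w = - w^{2}$)
$u{\left(c,l \right)} = -12 + l$ ($u{\left(c,l \right)} = \left(-4\right) 3 + l = -12 + l$)
$- 11 u{\left(S{\left(z{\left(-1 \right)} \right)},-22 \right)} = - 11 \left(-12 - 22\right) = \left(-11\right) \left(-34\right) = 374$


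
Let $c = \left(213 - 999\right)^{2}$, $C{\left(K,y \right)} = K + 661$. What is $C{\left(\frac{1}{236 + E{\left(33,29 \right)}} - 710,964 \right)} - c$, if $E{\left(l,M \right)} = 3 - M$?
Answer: $- \frac{129747449}{210} \approx -6.1785 \cdot 10^{5}$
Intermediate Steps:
$C{\left(K,y \right)} = 661 + K$
$c = 617796$ ($c = \left(-786\right)^{2} = 617796$)
$C{\left(\frac{1}{236 + E{\left(33,29 \right)}} - 710,964 \right)} - c = \left(661 - \left(710 - \frac{1}{236 + \left(3 - 29\right)}\right)\right) - 617796 = \left(661 - \left(710 - \frac{1}{236 - 26}\right)\right) - 617796 = \left(661 - \left(710 - \frac{1}{210}\right)\right) - 617796 = \left(661 + \left(\frac{1}{210} - 710\right)\right) - 617796 = \left(661 - \frac{149099}{210}\right) - 617796 = - \frac{10289}{210} - 617796 = - \frac{129747449}{210}$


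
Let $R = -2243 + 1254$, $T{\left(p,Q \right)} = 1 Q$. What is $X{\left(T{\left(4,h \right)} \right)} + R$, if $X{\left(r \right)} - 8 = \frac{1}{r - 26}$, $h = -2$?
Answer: $- \frac{27469}{28} \approx -981.04$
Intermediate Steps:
$T{\left(p,Q \right)} = Q$
$R = -989$
$X{\left(r \right)} = 8 + \frac{1}{-26 + r}$ ($X{\left(r \right)} = 8 + \frac{1}{r - 26} = 8 + \frac{1}{-26 + r}$)
$X{\left(T{\left(4,h \right)} \right)} + R = \frac{-207 + 8 \left(-2\right)}{-26 - 2} - 989 = \frac{-207 - 16}{-28} - 989 = \left(- \frac{1}{28}\right) \left(-223\right) - 989 = \frac{223}{28} - 989 = - \frac{27469}{28}$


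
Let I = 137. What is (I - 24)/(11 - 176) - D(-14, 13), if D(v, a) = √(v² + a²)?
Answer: -113/165 - √365 ≈ -19.790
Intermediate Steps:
D(v, a) = √(a² + v²)
(I - 24)/(11 - 176) - D(-14, 13) = (137 - 24)/(11 - 176) - √(13² + (-14)²) = 113/(-165) - √(169 + 196) = 113*(-1/165) - √365 = -113/165 - √365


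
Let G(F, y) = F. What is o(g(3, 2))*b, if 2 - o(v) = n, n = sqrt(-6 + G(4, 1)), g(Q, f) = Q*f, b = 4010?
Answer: 8020 - 4010*I*sqrt(2) ≈ 8020.0 - 5671.0*I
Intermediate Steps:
n = I*sqrt(2) (n = sqrt(-6 + 4) = sqrt(-2) = I*sqrt(2) ≈ 1.4142*I)
o(v) = 2 - I*sqrt(2)
o(g(3, 2))*b = (2 - I*sqrt(2))*4010 = 8020 - 4010*I*sqrt(2)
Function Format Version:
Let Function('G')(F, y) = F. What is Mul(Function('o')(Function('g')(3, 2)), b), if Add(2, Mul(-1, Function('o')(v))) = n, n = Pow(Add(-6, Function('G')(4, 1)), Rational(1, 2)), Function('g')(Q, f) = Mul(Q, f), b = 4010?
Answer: Add(8020, Mul(-4010, I, Pow(2, Rational(1, 2)))) ≈ Add(8020.0, Mul(-5671.0, I))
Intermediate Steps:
n = Mul(I, Pow(2, Rational(1, 2))) (n = Pow(Add(-6, 4), Rational(1, 2)) = Pow(-2, Rational(1, 2)) = Mul(I, Pow(2, Rational(1, 2))) ≈ Mul(1.4142, I))
Function('o')(v) = Add(2, Mul(-1, I, Pow(2, Rational(1, 2)))) (Function('o')(v) = Add(2, Mul(-1, Mul(I, Pow(2, Rational(1, 2))))) = Add(2, Mul(-1, I, Pow(2, Rational(1, 2)))))
Mul(Function('o')(Function('g')(3, 2)), b) = Mul(Add(2, Mul(-1, I, Pow(2, Rational(1, 2)))), 4010) = Add(8020, Mul(-4010, I, Pow(2, Rational(1, 2))))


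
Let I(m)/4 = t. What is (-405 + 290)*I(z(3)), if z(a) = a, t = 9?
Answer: -4140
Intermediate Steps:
I(m) = 36 (I(m) = 4*9 = 36)
(-405 + 290)*I(z(3)) = (-405 + 290)*36 = -115*36 = -4140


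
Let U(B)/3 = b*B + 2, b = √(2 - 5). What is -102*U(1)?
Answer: -612 - 306*I*√3 ≈ -612.0 - 530.01*I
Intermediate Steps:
b = I*√3 (b = √(-3) = I*√3 ≈ 1.732*I)
U(B) = 6 + 3*I*B*√3 (U(B) = 3*((I*√3)*B + 2) = 3*(I*B*√3 + 2) = 3*(2 + I*B*√3) = 6 + 3*I*B*√3)
-102*U(1) = -102*(6 + 3*I*1*√3) = -102*(6 + 3*I*√3) = -612 - 306*I*√3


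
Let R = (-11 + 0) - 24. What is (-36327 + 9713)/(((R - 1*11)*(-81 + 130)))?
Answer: 1901/161 ≈ 11.807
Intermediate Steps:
R = -35 (R = -11 - 24 = -35)
(-36327 + 9713)/(((R - 1*11)*(-81 + 130))) = (-36327 + 9713)/(((-35 - 1*11)*(-81 + 130))) = -26614*1/(49*(-35 - 11)) = -26614/((-46*49)) = -26614/(-2254) = -26614*(-1/2254) = 1901/161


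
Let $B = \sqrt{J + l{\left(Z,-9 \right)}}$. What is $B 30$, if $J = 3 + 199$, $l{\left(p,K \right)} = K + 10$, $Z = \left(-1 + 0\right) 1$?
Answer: $30 \sqrt{203} \approx 427.43$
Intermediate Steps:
$Z = -1$ ($Z = \left(-1\right) 1 = -1$)
$l{\left(p,K \right)} = 10 + K$
$J = 202$
$B = \sqrt{203}$ ($B = \sqrt{202 + \left(10 - 9\right)} = \sqrt{202 + 1} = \sqrt{203} \approx 14.248$)
$B 30 = \sqrt{203} \cdot 30 = 30 \sqrt{203}$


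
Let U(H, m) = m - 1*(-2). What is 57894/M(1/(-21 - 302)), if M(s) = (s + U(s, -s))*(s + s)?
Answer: -9349881/2 ≈ -4.6749e+6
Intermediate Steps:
U(H, m) = 2 + m (U(H, m) = m + 2 = 2 + m)
M(s) = 4*s (M(s) = (s + (2 - s))*(s + s) = 2*(2*s) = 4*s)
57894/M(1/(-21 - 302)) = 57894/((4/(-21 - 302))) = 57894/((4/(-323))) = 57894/((4*(-1/323))) = 57894/(-4/323) = 57894*(-323/4) = -9349881/2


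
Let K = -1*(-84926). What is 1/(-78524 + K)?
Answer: 1/6402 ≈ 0.00015620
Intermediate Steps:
K = 84926
1/(-78524 + K) = 1/(-78524 + 84926) = 1/6402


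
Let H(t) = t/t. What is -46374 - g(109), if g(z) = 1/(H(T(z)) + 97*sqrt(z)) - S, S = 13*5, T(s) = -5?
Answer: -47493584219/1025580 - 97*sqrt(109)/1025580 ≈ -46309.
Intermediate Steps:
S = 65
H(t) = 1
g(z) = -65 + 1/(1 + 97*sqrt(z)) (g(z) = 1/(1 + 97*sqrt(z)) - 1*65 = 1/(1 + 97*sqrt(z)) - 65 = -65 + 1/(1 + 97*sqrt(z)))
-46374 - g(109) = -46374 - (-64 - 6305*sqrt(109))/(1 + 97*sqrt(109))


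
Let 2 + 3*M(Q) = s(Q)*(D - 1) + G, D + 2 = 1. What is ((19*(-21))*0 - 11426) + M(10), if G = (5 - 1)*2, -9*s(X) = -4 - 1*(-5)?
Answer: -308446/27 ≈ -11424.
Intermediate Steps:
D = -1 (D = -2 + 1 = -1)
s(X) = -⅑ (s(X) = -(-4 - 1*(-5))/9 = -(-4 + 5)/9 = -⅑*1 = -⅑)
G = 8 (G = 4*2 = 8)
M(Q) = 56/27 (M(Q) = -⅔ + (-(-1 - 1)/9 + 8)/3 = -⅔ + (-⅑*(-2) + 8)/3 = -⅔ + (2/9 + 8)/3 = -⅔ + (⅓)*(74/9) = -⅔ + 74/27 = 56/27)
((19*(-21))*0 - 11426) + M(10) = ((19*(-21))*0 - 11426) + 56/27 = (-399*0 - 11426) + 56/27 = (0 - 11426) + 56/27 = -11426 + 56/27 = -308446/27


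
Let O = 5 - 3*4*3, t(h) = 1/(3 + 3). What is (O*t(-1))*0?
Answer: 0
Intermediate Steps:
t(h) = 1/6
O = -31 (O = 5 - 12*3 = 5 - 36 = -31)
(O*t(-1))*0 = -31*1/6*0 = -31/6*0 = 0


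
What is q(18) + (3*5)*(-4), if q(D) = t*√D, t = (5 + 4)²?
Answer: -60 + 243*√2 ≈ 283.65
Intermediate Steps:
t = 81 (t = 9² = 81)
q(D) = 81*√D
q(18) + (3*5)*(-4) = 81*√18 + (3*5)*(-4) = 81*(3*√2) + 15*(-4) = 243*√2 - 60 = -60 + 243*√2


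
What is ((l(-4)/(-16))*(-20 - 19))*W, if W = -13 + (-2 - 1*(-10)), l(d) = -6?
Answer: 585/8 ≈ 73.125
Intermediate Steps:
W = -5 (W = -13 + (-2 + 10) = -13 + 8 = -5)
((l(-4)/(-16))*(-20 - 19))*W = ((-6/(-16))*(-20 - 19))*(-5) = (-6*(-1/16)*(-39))*(-5) = ((3/8)*(-39))*(-5) = -117/8*(-5) = 585/8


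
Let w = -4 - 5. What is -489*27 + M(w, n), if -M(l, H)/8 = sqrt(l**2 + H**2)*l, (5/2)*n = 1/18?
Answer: -13203 + 8*sqrt(164026)/5 ≈ -12555.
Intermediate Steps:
w = -9
n = 1/45 (n = (2/5)/18 = (2/5)*(1/18) = 1/45 ≈ 0.022222)
M(l, H) = -8*l*sqrt(H**2 + l**2) (M(l, H) = -8*sqrt(l**2 + H**2)*l = -8*sqrt(H**2 + l**2)*l = -8*l*sqrt(H**2 + l**2))
-489*27 + M(w, n) = -489*27 - 8*(-9)*sqrt((1/45)**2 + (-9)**2) = -13203 - 8*(-9)*sqrt(1/2025 + 81) = -13203 - 8*(-9)*sqrt(164026/2025) = -13203 - 8*(-9)*sqrt(164026)/45 = -13203 + 8*sqrt(164026)/5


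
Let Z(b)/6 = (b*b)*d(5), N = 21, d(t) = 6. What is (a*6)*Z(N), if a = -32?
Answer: -3048192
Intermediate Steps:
Z(b) = 36*b² (Z(b) = 6*((b*b)*6) = 6*(b²*6) = 6*(6*b²) = 36*b²)
(a*6)*Z(N) = (-32*6)*(36*21²) = -6912*441 = -192*15876 = -3048192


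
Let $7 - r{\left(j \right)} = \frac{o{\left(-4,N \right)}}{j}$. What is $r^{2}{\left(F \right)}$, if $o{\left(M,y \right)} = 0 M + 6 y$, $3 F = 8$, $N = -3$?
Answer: $\frac{3025}{16} \approx 189.06$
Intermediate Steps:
$F = \frac{8}{3}$ ($F = \frac{1}{3} \cdot 8 = \frac{8}{3} \approx 2.6667$)
$o{\left(M,y \right)} = 6 y$ ($o{\left(M,y \right)} = 0 + 6 y = 6 y$)
$r{\left(j \right)} = 7 + \frac{18}{j}$ ($r{\left(j \right)} = 7 - \frac{6 \left(-3\right)}{j} = 7 - - \frac{18}{j} = 7 + \frac{18}{j}$)
$r^{2}{\left(F \right)} = \left(7 + \frac{18}{\frac{8}{3}}\right)^{2} = \left(7 + 18 \cdot \frac{3}{8}\right)^{2} = \left(7 + \frac{27}{4}\right)^{2} = \left(\frac{55}{4}\right)^{2} = \frac{3025}{16}$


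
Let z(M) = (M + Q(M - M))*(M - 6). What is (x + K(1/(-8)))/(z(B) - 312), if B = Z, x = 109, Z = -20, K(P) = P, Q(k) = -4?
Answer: 67/192 ≈ 0.34896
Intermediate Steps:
B = -20
z(M) = (-6 + M)*(-4 + M) (z(M) = (M - 4)*(M - 6) = (-4 + M)*(-6 + M) = (-6 + M)*(-4 + M))
(x + K(1/(-8)))/(z(B) - 312) = (109 + 1/(-8))/((24 + (-20)**2 - 10*(-20)) - 312) = (109 - 1/8)/((24 + 400 + 200) - 312) = 871/(8*(624 - 312)) = (871/8)/312 = (871/8)*(1/312) = 67/192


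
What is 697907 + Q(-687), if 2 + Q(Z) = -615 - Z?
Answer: 697977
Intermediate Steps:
Q(Z) = -617 - Z (Q(Z) = -2 + (-615 - Z) = -617 - Z)
697907 + Q(-687) = 697907 + (-617 - 1*(-687)) = 697907 + (-617 + 687) = 697907 + 70 = 697977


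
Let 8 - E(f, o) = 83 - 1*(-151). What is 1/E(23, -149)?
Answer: -1/226 ≈ -0.0044248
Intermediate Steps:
E(f, o) = -226 (E(f, o) = 8 - (83 - 1*(-151)) = 8 - (83 + 151) = 8 - 1*234 = 8 - 234 = -226)
1/E(23, -149) = 1/(-226) = -1/226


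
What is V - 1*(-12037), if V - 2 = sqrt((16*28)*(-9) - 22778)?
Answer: 12039 + I*sqrt(26810) ≈ 12039.0 + 163.74*I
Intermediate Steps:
V = 2 + I*sqrt(26810) (V = 2 + sqrt((16*28)*(-9) - 22778) = 2 + sqrt(448*(-9) - 22778) = 2 + sqrt(-4032 - 22778) = 2 + sqrt(-26810) = 2 + I*sqrt(26810) ≈ 2.0 + 163.74*I)
V - 1*(-12037) = (2 + I*sqrt(26810)) - 1*(-12037) = (2 + I*sqrt(26810)) + 12037 = 12039 + I*sqrt(26810)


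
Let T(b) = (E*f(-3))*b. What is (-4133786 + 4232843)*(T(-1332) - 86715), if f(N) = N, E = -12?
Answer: -13339709019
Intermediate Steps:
T(b) = 36*b (T(b) = (-12*(-3))*b = 36*b)
(-4133786 + 4232843)*(T(-1332) - 86715) = (-4133786 + 4232843)*(36*(-1332) - 86715) = 99057*(-47952 - 86715) = 99057*(-134667) = -13339709019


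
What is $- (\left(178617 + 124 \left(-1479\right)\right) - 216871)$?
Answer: $221650$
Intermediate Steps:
$- (\left(178617 + 124 \left(-1479\right)\right) - 216871) = - (\left(178617 - 183396\right) - 216871) = - (-4779 - 216871) = \left(-1\right) \left(-221650\right) = 221650$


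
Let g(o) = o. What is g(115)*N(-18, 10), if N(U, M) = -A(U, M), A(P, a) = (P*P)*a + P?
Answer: -370530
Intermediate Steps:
A(P, a) = P + a*P**2 (A(P, a) = P**2*a + P = a*P**2 + P = P + a*P**2)
N(U, M) = -U*(1 + M*U) (N(U, M) = -U*(1 + U*M) = -U*(1 + M*U))
g(115)*N(-18, 10) = 115*(-1*(-18)*(1 + 10*(-18))) = 115*(-1*(-18)*(1 - 180)) = 115*(-1*(-18)*(-179)) = 115*(-3222) = -370530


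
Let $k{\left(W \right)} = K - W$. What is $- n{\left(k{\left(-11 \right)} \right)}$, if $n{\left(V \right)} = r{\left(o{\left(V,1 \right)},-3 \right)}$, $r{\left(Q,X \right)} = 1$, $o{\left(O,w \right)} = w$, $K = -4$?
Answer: $-1$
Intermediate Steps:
$k{\left(W \right)} = -4 - W$
$n{\left(V \right)} = 1$
$- n{\left(k{\left(-11 \right)} \right)} = \left(-1\right) 1 = -1$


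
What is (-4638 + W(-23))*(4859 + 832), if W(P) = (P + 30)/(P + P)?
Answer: -1214203305/46 ≈ -2.6396e+7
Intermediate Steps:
W(P) = (30 + P)/(2*P) (W(P) = (30 + P)/((2*P)) = (30 + P)*(1/(2*P)) = (30 + P)/(2*P))
(-4638 + W(-23))*(4859 + 832) = (-4638 + (½)*(30 - 23)/(-23))*(4859 + 832) = (-4638 + (½)*(-1/23)*7)*5691 = (-4638 - 7/46)*5691 = -213355/46*5691 = -1214203305/46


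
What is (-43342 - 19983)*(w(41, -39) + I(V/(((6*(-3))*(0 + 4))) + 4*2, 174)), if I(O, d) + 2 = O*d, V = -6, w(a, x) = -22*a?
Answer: -63641625/2 ≈ -3.1821e+7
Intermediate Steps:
I(O, d) = -2 + O*d
(-43342 - 19983)*(w(41, -39) + I(V/(((6*(-3))*(0 + 4))) + 4*2, 174)) = (-43342 - 19983)*(-22*41 + (-2 + (-6*(-1/(18*(0 + 4))) + 4*2)*174)) = -63325*(-902 + (-2 + (-6/((-18*4)) + 8)*174)) = -63325*(-902 + (-2 + (-6/(-72) + 8)*174)) = -63325*(-902 + (-2 + (-6*(-1/72) + 8)*174)) = -63325*(-902 + (-2 + (1/12 + 8)*174)) = -63325*(-902 + (-2 + (97/12)*174)) = -63325*(-902 + (-2 + 2813/2)) = -63325*(-902 + 2809/2) = -63325*1005/2 = -63641625/2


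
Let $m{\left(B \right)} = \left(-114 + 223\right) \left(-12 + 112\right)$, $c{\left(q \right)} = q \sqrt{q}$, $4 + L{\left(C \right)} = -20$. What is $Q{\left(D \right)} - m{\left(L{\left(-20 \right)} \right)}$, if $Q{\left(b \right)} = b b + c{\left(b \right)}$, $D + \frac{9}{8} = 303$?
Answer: $\frac{5134625}{64} + \frac{2415 \sqrt{4830}}{32} \approx 85474.0$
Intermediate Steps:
$L{\left(C \right)} = -24$ ($L{\left(C \right)} = -4 - 20 = -24$)
$c{\left(q \right)} = q^{\frac{3}{2}}$
$m{\left(B \right)} = 10900$ ($m{\left(B \right)} = 109 \cdot 100 = 10900$)
$D = \frac{2415}{8}$ ($D = - \frac{9}{8} + 303 = \frac{2415}{8} \approx 301.88$)
$Q{\left(b \right)} = b^{2} + b^{\frac{3}{2}}$ ($Q{\left(b \right)} = b b + b^{\frac{3}{2}} = b^{2} + b^{\frac{3}{2}}$)
$Q{\left(D \right)} - m{\left(L{\left(-20 \right)} \right)} = \left(\left(\frac{2415}{8}\right)^{2} + \left(\frac{2415}{8}\right)^{\frac{3}{2}}\right) - 10900 = \left(\frac{5832225}{64} + \frac{2415 \sqrt{4830}}{32}\right) - 10900 = \frac{5134625}{64} + \frac{2415 \sqrt{4830}}{32}$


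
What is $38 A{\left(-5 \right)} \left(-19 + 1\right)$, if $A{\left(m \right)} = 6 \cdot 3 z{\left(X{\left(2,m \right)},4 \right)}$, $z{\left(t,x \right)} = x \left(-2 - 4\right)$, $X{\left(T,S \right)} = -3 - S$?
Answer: $295488$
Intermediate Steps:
$z{\left(t,x \right)} = - 6 x$ ($z{\left(t,x \right)} = x \left(-6\right) = - 6 x$)
$A{\left(m \right)} = -432$ ($A{\left(m \right)} = 6 \cdot 3 \left(\left(-6\right) 4\right) = 18 \left(-24\right) = -432$)
$38 A{\left(-5 \right)} \left(-19 + 1\right) = 38 \left(-432\right) \left(-19 + 1\right) = \left(-16416\right) \left(-18\right) = 295488$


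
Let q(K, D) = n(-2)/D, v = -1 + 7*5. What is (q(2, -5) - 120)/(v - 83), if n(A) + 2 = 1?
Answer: 599/245 ≈ 2.4449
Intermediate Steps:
v = 34 (v = -1 + 35 = 34)
n(A) = -1 (n(A) = -2 + 1 = -1)
q(K, D) = -1/D
(q(2, -5) - 120)/(v - 83) = (-1/(-5) - 120)/(34 - 83) = (-1*(-1/5) - 120)/(-49) = (1/5 - 120)*(-1/49) = -599/5*(-1/49) = 599/245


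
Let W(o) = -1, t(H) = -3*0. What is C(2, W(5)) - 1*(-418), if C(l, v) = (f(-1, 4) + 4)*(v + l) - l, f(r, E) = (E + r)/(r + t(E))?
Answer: 417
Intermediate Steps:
t(H) = 0
f(r, E) = (E + r)/r (f(r, E) = (E + r)/(r + 0) = (E + r)/r)
C(l, v) = v (C(l, v) = ((4 - 1)/(-1) + 4)*(v + l) - l = (-1*3 + 4)*(l + v) - l = (-3 + 4)*(l + v) - l = 1*(l + v) - l = (l + v) - l = v)
C(2, W(5)) - 1*(-418) = -1 - 1*(-418) = -1 + 418 = 417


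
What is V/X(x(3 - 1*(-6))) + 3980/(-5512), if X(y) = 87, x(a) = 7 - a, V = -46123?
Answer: -63644059/119886 ≈ -530.87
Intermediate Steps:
V/X(x(3 - 1*(-6))) + 3980/(-5512) = -46123/87 + 3980/(-5512) = -46123*1/87 + 3980*(-1/5512) = -46123/87 - 995/1378 = -63644059/119886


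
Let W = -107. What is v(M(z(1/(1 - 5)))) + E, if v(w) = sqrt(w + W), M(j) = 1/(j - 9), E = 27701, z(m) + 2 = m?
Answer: 27701 + I*sqrt(24095)/15 ≈ 27701.0 + 10.348*I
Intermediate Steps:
z(m) = -2 + m
M(j) = 1/(-9 + j)
v(w) = sqrt(-107 + w) (v(w) = sqrt(w - 107) = sqrt(-107 + w))
v(M(z(1/(1 - 5)))) + E = sqrt(-107 + 1/(-9 + (-2 + 1/(1 - 5)))) + 27701 = sqrt(-107 + 1/(-9 + (-2 + 1/(-4)))) + 27701 = sqrt(-107 + 1/(-9 + (-2 - 1/4))) + 27701 = sqrt(-107 + 1/(-9 - 9/4)) + 27701 = sqrt(-107 + 1/(-45/4)) + 27701 = sqrt(-107 - 4/45) + 27701 = sqrt(-4819/45) + 27701 = I*sqrt(24095)/15 + 27701 = 27701 + I*sqrt(24095)/15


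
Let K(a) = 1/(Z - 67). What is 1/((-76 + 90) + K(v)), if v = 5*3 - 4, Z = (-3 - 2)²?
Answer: 42/587 ≈ 0.071550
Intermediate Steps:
Z = 25 (Z = (-5)² = 25)
v = 11 (v = 15 - 4 = 11)
K(a) = -1/42 (K(a) = 1/(25 - 67) = 1/(-42) = -1/42)
1/((-76 + 90) + K(v)) = 1/((-76 + 90) - 1/42) = 1/(14 - 1/42) = 1/(587/42) = 42/587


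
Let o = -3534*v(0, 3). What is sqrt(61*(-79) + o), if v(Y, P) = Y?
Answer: I*sqrt(4819) ≈ 69.419*I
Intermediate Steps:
o = 0 (o = -3534*0 = 0)
sqrt(61*(-79) + o) = sqrt(61*(-79) + 0) = sqrt(-4819 + 0) = sqrt(-4819) = I*sqrt(4819)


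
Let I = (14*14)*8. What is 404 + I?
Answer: 1972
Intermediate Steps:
I = 1568 (I = 196*8 = 1568)
404 + I = 404 + 1568 = 1972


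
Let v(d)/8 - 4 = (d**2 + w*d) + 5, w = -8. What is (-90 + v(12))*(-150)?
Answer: -54900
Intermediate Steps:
v(d) = 72 - 64*d + 8*d**2 (v(d) = 32 + 8*((d**2 - 8*d) + 5) = 32 + 8*(5 + d**2 - 8*d) = 32 + (40 - 64*d + 8*d**2) = 72 - 64*d + 8*d**2)
(-90 + v(12))*(-150) = (-90 + (72 - 64*12 + 8*12**2))*(-150) = (-90 + (72 - 768 + 8*144))*(-150) = (-90 + (72 - 768 + 1152))*(-150) = (-90 + 456)*(-150) = 366*(-150) = -54900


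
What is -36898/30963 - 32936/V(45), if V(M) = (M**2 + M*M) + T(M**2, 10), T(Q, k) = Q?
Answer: -414650906/62700075 ≈ -6.6132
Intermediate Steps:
V(M) = 3*M**2 (V(M) = (M**2 + M*M) + M**2 = (M**2 + M**2) + M**2 = 2*M**2 + M**2 = 3*M**2)
-36898/30963 - 32936/V(45) = -36898/30963 - 32936/(3*45**2) = -36898*1/30963 - 32936/(3*2025) = -36898/30963 - 32936/6075 = -414650906/62700075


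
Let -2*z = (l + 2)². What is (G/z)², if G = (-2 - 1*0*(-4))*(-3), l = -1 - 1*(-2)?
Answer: 16/9 ≈ 1.7778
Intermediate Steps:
l = 1 (l = -1 + 2 = 1)
z = -9/2 (z = -(1 + 2)²/2 = -½*3² = -½*9 = -9/2 ≈ -4.5000)
G = 6 (G = (-2 + 0*(-4))*(-3) = (-2 + 0)*(-3) = -2*(-3) = 6)
(G/z)² = (6/(-9/2))² = (6*(-2/9))² = (-4/3)² = 16/9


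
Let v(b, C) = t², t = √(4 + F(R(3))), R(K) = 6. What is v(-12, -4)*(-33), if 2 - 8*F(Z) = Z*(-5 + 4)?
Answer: -165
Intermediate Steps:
F(Z) = ¼ + Z/8 (F(Z) = ¼ - Z*(-5 + 4)/8 = ¼ - Z*(-1)/8 = ¼ - (-1)*Z/8 = ¼ + Z/8)
t = √5 (t = √(4 + (¼ + (⅛)*6)) = √(4 + (¼ + ¾)) = √(4 + 1) = √5 ≈ 2.2361)
v(b, C) = 5 (v(b, C) = (√5)² = 5)
v(-12, -4)*(-33) = 5*(-33) = -165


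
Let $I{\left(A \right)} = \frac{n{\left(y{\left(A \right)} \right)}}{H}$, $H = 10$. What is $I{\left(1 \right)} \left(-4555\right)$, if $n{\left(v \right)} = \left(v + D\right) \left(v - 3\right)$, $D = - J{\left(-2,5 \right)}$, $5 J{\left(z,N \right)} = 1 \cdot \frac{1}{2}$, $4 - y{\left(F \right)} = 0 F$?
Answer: $- \frac{35529}{20} \approx -1776.4$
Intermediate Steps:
$y{\left(F \right)} = 4$ ($y{\left(F \right)} = 4 - 0 F = 4 - 0 = 4 + 0 = 4$)
$J{\left(z,N \right)} = \frac{1}{10}$ ($J{\left(z,N \right)} = \frac{1 \cdot \frac{1}{2}}{5} = \frac{1}{5} \cdot \frac{1}{2} = \frac{1}{10}$)
$D = - \frac{1}{10}$ ($D = \left(-1\right) \frac{1}{10} = - \frac{1}{10} \approx -0.1$)
$n{\left(v \right)} = \left(-3 + v\right) \left(- \frac{1}{10} + v\right)$ ($n{\left(v \right)} = \left(v - \frac{1}{10}\right) \left(v - 3\right) = \left(- \frac{1}{10} + v\right) \left(-3 + v\right) = \left(-3 + v\right) \left(- \frac{1}{10} + v\right)$)
$I{\left(A \right)} = \frac{39}{100}$ ($I{\left(A \right)} = \frac{\frac{3}{10} + 4^{2} - \frac{62}{5}}{10} = \left(\frac{3}{10} + 16 - \frac{62}{5}\right) \frac{1}{10} = \frac{39}{10} \cdot \frac{1}{10} = \frac{39}{100}$)
$I{\left(1 \right)} \left(-4555\right) = \frac{39}{100} \left(-4555\right) = - \frac{35529}{20}$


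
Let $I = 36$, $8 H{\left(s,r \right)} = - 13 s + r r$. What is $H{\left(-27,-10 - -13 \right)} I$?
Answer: $1620$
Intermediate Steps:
$H{\left(s,r \right)} = - \frac{13 s}{8} + \frac{r^{2}}{8}$ ($H{\left(s,r \right)} = \frac{- 13 s + r r}{8} = \frac{- 13 s + r^{2}}{8} = \frac{r^{2} - 13 s}{8} = - \frac{13 s}{8} + \frac{r^{2}}{8}$)
$H{\left(-27,-10 - -13 \right)} I = \left(\left(- \frac{13}{8}\right) \left(-27\right) + \frac{\left(-10 - -13\right)^{2}}{8}\right) 36 = \left(\frac{351}{8} + \frac{\left(-10 + 13\right)^{2}}{8}\right) 36 = \left(\frac{351}{8} + \frac{3^{2}}{8}\right) 36 = \left(\frac{351}{8} + \frac{1}{8} \cdot 9\right) 36 = \left(\frac{351}{8} + \frac{9}{8}\right) 36 = 45 \cdot 36 = 1620$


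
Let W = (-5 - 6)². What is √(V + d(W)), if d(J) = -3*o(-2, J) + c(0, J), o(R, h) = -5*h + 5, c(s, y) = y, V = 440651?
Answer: 2*√110643 ≈ 665.26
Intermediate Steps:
o(R, h) = 5 - 5*h
W = 121 (W = (-11)² = 121)
d(J) = -15 + 16*J (d(J) = -3*(5 - 5*J) + J = (-15 + 15*J) + J = -15 + 16*J)
√(V + d(W)) = √(440651 + (-15 + 16*121)) = √(440651 + (-15 + 1936)) = √(440651 + 1921) = √442572 = 2*√110643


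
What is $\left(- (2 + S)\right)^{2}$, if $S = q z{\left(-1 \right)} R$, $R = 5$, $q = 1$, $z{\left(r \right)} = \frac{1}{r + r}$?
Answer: $\frac{1}{4} \approx 0.25$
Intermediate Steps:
$z{\left(r \right)} = \frac{1}{2 r}$
$S = - \frac{5}{2}$ ($S = 1 \frac{1}{2 \left(-1\right)} 5 = 1 \cdot \frac{1}{2} \left(-1\right) 5 = 1 \left(- \frac{1}{2}\right) 5 = \left(- \frac{1}{2}\right) 5 = - \frac{5}{2} \approx -2.5$)
$\left(- (2 + S)\right)^{2} = \left(- (2 - \frac{5}{2})\right)^{2} = \left(\left(-1\right) \left(- \frac{1}{2}\right)\right)^{2} = \left(\frac{1}{2}\right)^{2} = \frac{1}{4}$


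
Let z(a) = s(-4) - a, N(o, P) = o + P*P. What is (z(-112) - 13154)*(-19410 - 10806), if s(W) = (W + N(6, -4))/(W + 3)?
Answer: 394620960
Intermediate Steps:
N(o, P) = o + P**2
s(W) = (22 + W)/(3 + W) (s(W) = (W + (6 + (-4)**2))/(W + 3) = (W + (6 + 16))/(3 + W) = (W + 22)/(3 + W) = (22 + W)/(3 + W))
z(a) = -18 - a (z(a) = (22 - 4)/(3 - 4) - a = 18/(-1) - a = -1*18 - a = -18 - a)
(z(-112) - 13154)*(-19410 - 10806) = ((-18 - 1*(-112)) - 13154)*(-19410 - 10806) = ((-18 + 112) - 13154)*(-30216) = (94 - 13154)*(-30216) = -13060*(-30216) = 394620960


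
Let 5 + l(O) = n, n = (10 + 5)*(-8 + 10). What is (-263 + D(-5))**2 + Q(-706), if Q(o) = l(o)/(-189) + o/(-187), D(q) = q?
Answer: 2538604391/35343 ≈ 71828.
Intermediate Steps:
n = 30 (n = 15*2 = 30)
l(O) = 25 (l(O) = -5 + 30 = 25)
Q(o) = -25/189 - o/187 (Q(o) = 25/(-189) + o/(-187) = 25*(-1/189) + o*(-1/187) = -25/189 - o/187)
(-263 + D(-5))**2 + Q(-706) = (-263 - 5)**2 + (-25/189 - 1/187*(-706)) = (-268)**2 + (-25/189 + 706/187) = 71824 + 128759/35343 = 2538604391/35343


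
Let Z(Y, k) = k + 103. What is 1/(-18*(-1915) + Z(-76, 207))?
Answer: 1/34780 ≈ 2.8752e-5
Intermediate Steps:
Z(Y, k) = 103 + k
1/(-18*(-1915) + Z(-76, 207)) = 1/(-18*(-1915) + (103 + 207)) = 1/(34470 + 310) = 1/34780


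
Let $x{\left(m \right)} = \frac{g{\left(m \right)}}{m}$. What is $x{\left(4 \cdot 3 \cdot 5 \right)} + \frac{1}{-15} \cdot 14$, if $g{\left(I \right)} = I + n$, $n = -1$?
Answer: $\frac{1}{20} \approx 0.05$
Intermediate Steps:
$g{\left(I \right)} = -1 + I$ ($g{\left(I \right)} = I - 1 = -1 + I$)
$x{\left(m \right)} = \frac{-1 + m}{m}$
$x{\left(4 \cdot 3 \cdot 5 \right)} + \frac{1}{-15} \cdot 14 = \frac{-1 + 4 \cdot 3 \cdot 5}{4 \cdot 3 \cdot 5} + \frac{1}{-15} \cdot 14 = \frac{-1 + 12 \cdot 5}{12 \cdot 5} - \frac{14}{15} = \frac{-1 + 60}{60} - \frac{14}{15} = \frac{1}{60} \cdot 59 - \frac{14}{15} = \frac{59}{60} - \frac{14}{15} = \frac{1}{20}$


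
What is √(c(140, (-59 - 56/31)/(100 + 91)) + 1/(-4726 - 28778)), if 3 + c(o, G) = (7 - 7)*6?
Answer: I*√210474222/8376 ≈ 1.7321*I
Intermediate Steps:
c(o, G) = -3 (c(o, G) = -3 + (7 - 7)*6 = -3 + 0*6 = -3 + 0 = -3)
√(c(140, (-59 - 56/31)/(100 + 91)) + 1/(-4726 - 28778)) = √(-3 + 1/(-4726 - 28778)) = √(-3 + 1/(-33504)) = √(-3 - 1/33504) = √(-100513/33504) = I*√210474222/8376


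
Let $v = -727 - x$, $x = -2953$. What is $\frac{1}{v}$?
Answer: $\frac{1}{2226} \approx 0.00044924$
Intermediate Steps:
$v = 2226$ ($v = -727 - -2953 = -727 + 2953 = 2226$)
$\frac{1}{v} = \frac{1}{2226}$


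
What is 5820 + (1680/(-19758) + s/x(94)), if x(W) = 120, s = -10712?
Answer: 283065373/49395 ≈ 5730.6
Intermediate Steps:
5820 + (1680/(-19758) + s/x(94)) = 5820 + (1680/(-19758) - 10712/120) = 5820 + (1680*(-1/19758) - 10712*1/120) = 5820 + (-280/3293 - 1339/15) = 5820 - 4413527/49395 = 283065373/49395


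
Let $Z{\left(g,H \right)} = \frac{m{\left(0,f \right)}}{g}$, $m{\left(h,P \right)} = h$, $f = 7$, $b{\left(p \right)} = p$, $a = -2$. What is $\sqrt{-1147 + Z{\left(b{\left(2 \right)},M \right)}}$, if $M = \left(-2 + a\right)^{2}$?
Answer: $i \sqrt{1147} \approx 33.867 i$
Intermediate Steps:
$M = 16$ ($M = \left(-2 - 2\right)^{2} = \left(-4\right)^{2} = 16$)
$Z{\left(g,H \right)} = 0$ ($Z{\left(g,H \right)} = \frac{0}{g} = 0$)
$\sqrt{-1147 + Z{\left(b{\left(2 \right)},M \right)}} = \sqrt{-1147 + 0} = \sqrt{-1147} = i \sqrt{1147}$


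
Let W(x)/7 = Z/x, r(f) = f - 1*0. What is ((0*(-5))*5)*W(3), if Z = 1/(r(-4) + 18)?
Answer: 0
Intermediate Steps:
r(f) = f (r(f) = f + 0 = f)
Z = 1/14 (Z = 1/(-4 + 18) = 1/14 ≈ 0.071429)
W(x) = 1/(2*x) (W(x) = 7*(1/(14*x)) = 1/(2*x))
((0*(-5))*5)*W(3) = ((0*(-5))*5)*((1/2)/3) = (0*5)*((1/2)*(1/3)) = 0*(1/6) = 0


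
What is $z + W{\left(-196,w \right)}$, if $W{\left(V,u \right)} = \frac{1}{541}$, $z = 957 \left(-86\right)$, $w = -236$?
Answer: $- \frac{44525381}{541} \approx -82302.0$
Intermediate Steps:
$z = -82302$
$W{\left(V,u \right)} = \frac{1}{541}$
$z + W{\left(-196,w \right)} = -82302 + \frac{1}{541} = - \frac{44525381}{541}$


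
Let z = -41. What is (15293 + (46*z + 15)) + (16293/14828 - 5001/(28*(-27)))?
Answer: 3136388809/233541 ≈ 13430.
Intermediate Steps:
(15293 + (46*z + 15)) + (16293/14828 - 5001/(28*(-27))) = (15293 + (46*(-41) + 15)) + (16293/14828 - 5001/(28*(-27))) = (15293 + (-1886 + 15)) + (16293*(1/14828) - 5001/(-756)) = (15293 - 1871) + (16293/14828 - 5001*(-1/756)) = 13422 + (16293/14828 + 1667/252) = 13422 + 1801507/233541 = 3136388809/233541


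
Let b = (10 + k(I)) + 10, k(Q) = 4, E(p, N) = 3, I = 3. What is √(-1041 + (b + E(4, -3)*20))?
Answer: I*√957 ≈ 30.935*I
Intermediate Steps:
b = 24 (b = (10 + 4) + 10 = 14 + 10 = 24)
√(-1041 + (b + E(4, -3)*20)) = √(-1041 + (24 + 3*20)) = √(-1041 + (24 + 60)) = √(-1041 + 84) = √(-957) = I*√957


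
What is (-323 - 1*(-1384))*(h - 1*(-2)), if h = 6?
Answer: 8488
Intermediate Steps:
(-323 - 1*(-1384))*(h - 1*(-2)) = (-323 - 1*(-1384))*(6 - 1*(-2)) = (-323 + 1384)*(6 + 2) = 1061*8 = 8488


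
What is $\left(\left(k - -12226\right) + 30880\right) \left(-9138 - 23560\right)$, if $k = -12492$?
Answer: $-1001016572$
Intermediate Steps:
$\left(\left(k - -12226\right) + 30880\right) \left(-9138 - 23560\right) = \left(\left(-12492 - -12226\right) + 30880\right) \left(-9138 - 23560\right) = \left(\left(-12492 + 12226\right) + 30880\right) \left(-32698\right) = \left(-266 + 30880\right) \left(-32698\right) = 30614 \left(-32698\right) = -1001016572$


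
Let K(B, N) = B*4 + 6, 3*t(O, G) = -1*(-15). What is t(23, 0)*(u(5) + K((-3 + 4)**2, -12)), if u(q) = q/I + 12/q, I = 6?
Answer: 397/6 ≈ 66.167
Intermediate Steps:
t(O, G) = 5 (t(O, G) = (-1*(-15))/3 = (1/3)*15 = 5)
K(B, N) = 6 + 4*B (K(B, N) = 4*B + 6 = 6 + 4*B)
u(q) = 12/q + q/6 (u(q) = q/6 + 12/q = 12/q + q/6)
t(23, 0)*(u(5) + K((-3 + 4)**2, -12)) = 5*((12/5 + (1/6)*5) + (6 + 4*(-3 + 4)**2)) = 5*((12*(1/5) + 5/6) + (6 + 4*1**2)) = 5*((12/5 + 5/6) + (6 + 4*1)) = 5*(97/30 + (6 + 4)) = 5*(97/30 + 10) = 5*(397/30) = 397/6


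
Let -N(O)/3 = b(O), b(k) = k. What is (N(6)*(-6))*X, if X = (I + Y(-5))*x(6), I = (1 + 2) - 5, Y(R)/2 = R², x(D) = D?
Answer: 31104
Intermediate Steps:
N(O) = -3*O
Y(R) = 2*R²
I = -2 (I = 3 - 5 = -2)
X = 288 (X = (-2 + 2*(-5)²)*6 = (-2 + 2*25)*6 = (-2 + 50)*6 = 48*6 = 288)
(N(6)*(-6))*X = (-3*6*(-6))*288 = -18*(-6)*288 = 108*288 = 31104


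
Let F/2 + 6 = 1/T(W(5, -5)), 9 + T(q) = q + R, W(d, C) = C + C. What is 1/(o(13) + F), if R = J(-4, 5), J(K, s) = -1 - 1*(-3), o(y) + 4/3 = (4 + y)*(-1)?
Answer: -51/1553 ≈ -0.032840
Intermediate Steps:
o(y) = -16/3 - y (o(y) = -4/3 + (4 + y)*(-1) = -4/3 + (-4 - y) = -16/3 - y)
J(K, s) = 2 (J(K, s) = -1 + 3 = 2)
W(d, C) = 2*C
R = 2
T(q) = -7 + q (T(q) = -9 + (q + 2) = -9 + (2 + q) = -7 + q)
F = -206/17 (F = -12 + 2/(-7 + 2*(-5)) = -12 + 2/(-7 - 10) = -12 + 2/(-17) = -12 + 2*(-1/17) = -12 - 2/17 = -206/17 ≈ -12.118)
1/(o(13) + F) = 1/((-16/3 - 1*13) - 206/17) = 1/((-16/3 - 13) - 206/17) = 1/(-55/3 - 206/17) = 1/(-1553/51) = -51/1553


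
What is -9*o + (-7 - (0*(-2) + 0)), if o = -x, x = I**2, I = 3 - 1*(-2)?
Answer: 218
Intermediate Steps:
I = 5 (I = 3 + 2 = 5)
x = 25 (x = 5**2 = 25)
o = -25 (o = -1*25 = -25)
-9*o + (-7 - (0*(-2) + 0)) = -9*(-25) + (-7 - (0*(-2) + 0)) = 225 + (-7 - (0 + 0)) = 225 + (-7 - 1*0) = 225 + (-7 + 0) = 225 - 7 = 218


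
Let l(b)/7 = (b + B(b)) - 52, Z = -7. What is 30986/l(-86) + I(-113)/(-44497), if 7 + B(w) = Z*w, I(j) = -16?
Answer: 1378835226/142345903 ≈ 9.6865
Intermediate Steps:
B(w) = -7 - 7*w
l(b) = -413 - 42*b (l(b) = 7*((b + (-7 - 7*b)) - 52) = 7*((-7 - 6*b) - 52) = 7*(-59 - 6*b) = -413 - 42*b)
30986/l(-86) + I(-113)/(-44497) = 30986/(-413 - 42*(-86)) - 16/(-44497) = 30986/(-413 + 3612) - 16*(-1/44497) = 30986/3199 + 16/44497 = 1378835226/142345903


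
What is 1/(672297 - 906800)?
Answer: -1/234503 ≈ -4.2643e-6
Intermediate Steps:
1/(672297 - 906800) = 1/(-234503) = -1/234503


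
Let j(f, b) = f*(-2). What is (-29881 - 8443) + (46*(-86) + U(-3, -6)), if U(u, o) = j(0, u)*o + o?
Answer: -42286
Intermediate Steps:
j(f, b) = -2*f
U(u, o) = o (U(u, o) = (-2*0)*o + o = 0*o + o = 0 + o = o)
(-29881 - 8443) + (46*(-86) + U(-3, -6)) = (-29881 - 8443) + (46*(-86) - 6) = -38324 + (-3956 - 6) = -38324 - 3962 = -42286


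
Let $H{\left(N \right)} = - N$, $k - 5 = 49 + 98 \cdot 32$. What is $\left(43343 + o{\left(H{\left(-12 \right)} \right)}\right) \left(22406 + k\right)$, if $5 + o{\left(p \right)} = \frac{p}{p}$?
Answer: $1109305044$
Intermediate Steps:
$k = 3190$ ($k = 5 + \left(49 + 98 \cdot 32\right) = 5 + \left(49 + 3136\right) = 5 + 3185 = 3190$)
$o{\left(p \right)} = -4$ ($o{\left(p \right)} = -5 + \frac{p}{p} = -5 + 1 = -4$)
$\left(43343 + o{\left(H{\left(-12 \right)} \right)}\right) \left(22406 + k\right) = \left(43343 - 4\right) \left(22406 + 3190\right) = 43339 \cdot 25596 = 1109305044$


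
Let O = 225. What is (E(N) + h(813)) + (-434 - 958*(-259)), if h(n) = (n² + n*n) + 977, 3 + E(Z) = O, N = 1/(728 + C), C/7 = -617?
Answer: 1570825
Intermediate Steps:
C = -4319 (C = 7*(-617) = -4319)
N = -1/3591 (N = 1/(728 - 4319) = 1/(-3591) = -1/3591 ≈ -0.00027847)
E(Z) = 222 (E(Z) = -3 + 225 = 222)
h(n) = 977 + 2*n² (h(n) = (n² + n²) + 977 = 2*n² + 977 = 977 + 2*n²)
(E(N) + h(813)) + (-434 - 958*(-259)) = (222 + (977 + 2*813²)) + (-434 - 958*(-259)) = (222 + (977 + 2*660969)) + (-434 + 248122) = (222 + (977 + 1321938)) + 247688 = (222 + 1322915) + 247688 = 1323137 + 247688 = 1570825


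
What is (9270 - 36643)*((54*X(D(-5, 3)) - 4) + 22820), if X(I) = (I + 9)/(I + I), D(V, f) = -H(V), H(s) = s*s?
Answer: -15625384336/25 ≈ -6.2502e+8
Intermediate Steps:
H(s) = s²
D(V, f) = -V²
X(I) = (9 + I)/(2*I) (X(I) = (9 + I)/((2*I)) = (9 + I)*(1/(2*I)) = (9 + I)/(2*I))
(9270 - 36643)*((54*X(D(-5, 3)) - 4) + 22820) = (9270 - 36643)*((54*((9 - 1*(-5)²)/(2*((-1*(-5)²)))) - 4) + 22820) = -27373*((54*((9 - 1*25)/(2*((-1*25)))) - 4) + 22820) = -27373*((54*((½)*(9 - 25)/(-25)) - 4) + 22820) = -27373*((54*((½)*(-1/25)*(-16)) - 4) + 22820) = -27373*((54*(8/25) - 4) + 22820) = -27373*((432/25 - 4) + 22820) = -27373*(332/25 + 22820) = -27373*570832/25 = -15625384336/25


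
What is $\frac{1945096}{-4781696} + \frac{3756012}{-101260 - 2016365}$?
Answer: $- \frac{919962144723}{421909958000} \approx -2.1805$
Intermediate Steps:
$\frac{1945096}{-4781696} + \frac{3756012}{-101260 - 2016365} = 1945096 \left(- \frac{1}{4781696}\right) + \frac{3756012}{-2117625} = - \frac{243137}{597712} + 3756012 \left(- \frac{1}{2117625}\right) = - \frac{243137}{597712} - \frac{1252004}{705875} = - \frac{919962144723}{421909958000}$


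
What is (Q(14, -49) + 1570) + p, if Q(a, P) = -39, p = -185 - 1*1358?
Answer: -12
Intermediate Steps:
p = -1543 (p = -185 - 1358 = -1543)
(Q(14, -49) + 1570) + p = (-39 + 1570) - 1543 = 1531 - 1543 = -12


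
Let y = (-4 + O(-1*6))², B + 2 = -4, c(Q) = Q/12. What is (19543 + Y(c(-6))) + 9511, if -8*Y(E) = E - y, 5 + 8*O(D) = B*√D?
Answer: 14876833/512 + 111*I*√6/128 ≈ 29056.0 + 2.1242*I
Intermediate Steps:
c(Q) = Q/12 (c(Q) = Q*(1/12) = Q/12)
B = -6 (B = -2 - 4 = -6)
O(D) = -5/8 - 3*√D/4 (O(D) = -5/8 + (-6*√D)/8 = -5/8 - 3*√D/4)
y = (-37/8 - 3*I*√6/4)² (y = (-4 + (-5/8 - 3*I*√6/4))² = (-37/8 - 3*I*√6/4)² ≈ 18.016 + 16.993*I)
Y(E) = 1153/512 - E/8 + 111*I*√6/128 (Y(E) = -(E - (1153/64 + 111*I*√6/16))/8 = -(E + (-1153/64 - 111*I*√6/16))/8 = -(-1153/64 + E - 111*I*√6/16)/8 = 1153/512 - E/8 + 111*I*√6/128)
(19543 + Y(c(-6))) + 9511 = (19543 + (1153/512 - (-6)/96 + 111*I*√6/128)) + 9511 = (19543 + (1153/512 - ⅛*(-½) + 111*I*√6/128)) + 9511 = (19543 + (1153/512 + 1/16 + 111*I*√6/128)) + 9511 = (19543 + (1185/512 + 111*I*√6/128)) + 9511 = (10007201/512 + 111*I*√6/128) + 9511 = 14876833/512 + 111*I*√6/128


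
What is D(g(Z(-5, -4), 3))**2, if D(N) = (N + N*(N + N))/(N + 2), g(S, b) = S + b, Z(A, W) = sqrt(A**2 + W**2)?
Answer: 7441/32 + 171*sqrt(41)/32 ≈ 266.75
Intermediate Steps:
D(N) = (N + 2*N**2)/(2 + N) (D(N) = (N + N*(2*N))/(2 + N) = (N + 2*N**2)/(2 + N))
D(g(Z(-5, -4), 3))**2 = ((sqrt((-5)**2 + (-4)**2) + 3)*(1 + 2*(sqrt((-5)**2 + (-4)**2) + 3))/(2 + (sqrt((-5)**2 + (-4)**2) + 3)))**2 = ((sqrt(25 + 16) + 3)*(1 + 2*(sqrt(25 + 16) + 3))/(2 + (sqrt(25 + 16) + 3)))**2 = ((sqrt(41) + 3)*(1 + 2*(sqrt(41) + 3))/(2 + (sqrt(41) + 3)))**2 = ((3 + sqrt(41))*(1 + 2*(3 + sqrt(41)))/(2 + (3 + sqrt(41))))**2 = ((3 + sqrt(41))*(1 + (6 + 2*sqrt(41)))/(5 + sqrt(41)))**2 = ((3 + sqrt(41))*(7 + 2*sqrt(41))/(5 + sqrt(41)))**2 = (3 + sqrt(41))**2*(7 + 2*sqrt(41))**2/(5 + sqrt(41))**2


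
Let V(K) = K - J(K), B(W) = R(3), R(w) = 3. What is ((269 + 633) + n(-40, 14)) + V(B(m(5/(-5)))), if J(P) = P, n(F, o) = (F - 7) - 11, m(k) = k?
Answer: 844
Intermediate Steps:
n(F, o) = -18 + F (n(F, o) = (-7 + F) - 11 = -18 + F)
B(W) = 3
V(K) = 0 (V(K) = K - K = 0)
((269 + 633) + n(-40, 14)) + V(B(m(5/(-5)))) = ((269 + 633) + (-18 - 40)) + 0 = (902 - 58) + 0 = 844 + 0 = 844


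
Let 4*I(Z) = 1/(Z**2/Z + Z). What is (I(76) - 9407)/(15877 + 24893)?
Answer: -127099/550848 ≈ -0.23073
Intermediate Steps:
I(Z) = 1/(8*Z) (I(Z) = 1/(4*(Z**2/Z + Z)) = 1/(4*(Z + Z)) = 1/(4*((2*Z))) = (1/(2*Z))/4 = 1/(8*Z))
(I(76) - 9407)/(15877 + 24893) = ((1/8)/76 - 9407)/(15877 + 24893) = ((1/8)*(1/76) - 9407)/40770 = (1/608 - 9407)*(1/40770) = -5719455/608*1/40770 = -127099/550848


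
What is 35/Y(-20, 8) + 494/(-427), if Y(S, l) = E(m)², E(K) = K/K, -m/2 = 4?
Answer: 14451/427 ≈ 33.843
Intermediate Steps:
m = -8 (m = -2*4 = -8)
E(K) = 1
Y(S, l) = 1 (Y(S, l) = 1² = 1)
35/Y(-20, 8) + 494/(-427) = 35/1 + 494/(-427) = 35*1 + 494*(-1/427) = 35 - 494/427 = 14451/427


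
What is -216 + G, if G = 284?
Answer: 68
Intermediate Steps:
-216 + G = -216 + 284 = 68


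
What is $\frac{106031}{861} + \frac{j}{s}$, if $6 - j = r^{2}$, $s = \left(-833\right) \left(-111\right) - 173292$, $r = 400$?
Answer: $\frac{414673073}{3313989} \approx 125.13$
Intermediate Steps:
$s = -80829$ ($s = 92463 - 173292 = -80829$)
$j = -159994$ ($j = 6 - 400^{2} = 6 - 160000 = -159994$)
$\frac{106031}{861} + \frac{j}{s} = \frac{106031}{861} - \frac{159994}{-80829} = 106031 \cdot \frac{1}{861} - - \frac{159994}{80829} = \frac{106031}{861} + \frac{159994}{80829} = \frac{414673073}{3313989}$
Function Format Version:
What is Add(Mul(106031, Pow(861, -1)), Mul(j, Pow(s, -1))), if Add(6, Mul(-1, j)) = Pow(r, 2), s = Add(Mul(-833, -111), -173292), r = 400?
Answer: Rational(414673073, 3313989) ≈ 125.13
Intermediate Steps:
s = -80829 (s = Add(92463, -173292) = -80829)
j = -159994 (j = Add(6, Mul(-1, Pow(400, 2))) = Add(6, Mul(-1, 160000)) = Add(6, -160000) = -159994)
Add(Mul(106031, Pow(861, -1)), Mul(j, Pow(s, -1))) = Add(Mul(106031, Pow(861, -1)), Mul(-159994, Pow(-80829, -1))) = Add(Mul(106031, Rational(1, 861)), Mul(-159994, Rational(-1, 80829))) = Add(Rational(106031, 861), Rational(159994, 80829)) = Rational(414673073, 3313989)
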